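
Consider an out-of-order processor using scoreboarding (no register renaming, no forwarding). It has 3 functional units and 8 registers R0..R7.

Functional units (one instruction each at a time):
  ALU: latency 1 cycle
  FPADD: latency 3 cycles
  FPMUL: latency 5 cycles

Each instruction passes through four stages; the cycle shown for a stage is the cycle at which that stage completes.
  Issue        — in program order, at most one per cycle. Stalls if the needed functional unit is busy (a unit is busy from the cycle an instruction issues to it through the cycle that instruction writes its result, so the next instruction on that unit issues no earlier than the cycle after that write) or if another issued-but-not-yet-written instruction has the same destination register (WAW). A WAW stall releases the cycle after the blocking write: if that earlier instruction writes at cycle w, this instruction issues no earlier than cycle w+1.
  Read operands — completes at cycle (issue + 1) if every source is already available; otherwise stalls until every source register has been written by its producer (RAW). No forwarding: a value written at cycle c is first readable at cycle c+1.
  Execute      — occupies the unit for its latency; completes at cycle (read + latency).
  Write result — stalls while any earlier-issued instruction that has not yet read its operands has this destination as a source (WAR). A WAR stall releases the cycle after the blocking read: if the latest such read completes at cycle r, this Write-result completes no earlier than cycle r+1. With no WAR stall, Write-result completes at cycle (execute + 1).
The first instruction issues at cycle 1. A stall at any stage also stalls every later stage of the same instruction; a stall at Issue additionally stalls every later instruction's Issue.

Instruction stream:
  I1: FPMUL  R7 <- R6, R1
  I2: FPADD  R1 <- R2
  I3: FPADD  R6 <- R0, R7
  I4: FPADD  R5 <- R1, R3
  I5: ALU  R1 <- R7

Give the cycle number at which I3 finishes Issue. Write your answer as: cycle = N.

cycle = 8

t=1  I1 dispatched to FPMUL
t=2  I1 operands ready · I2 dispatched to FPADD
t=3  I2 operands ready
t=6  I2 complete
t=7  I1 complete · R1←I2
t=8  R7←I1 · I3 dispatched to FPADD
t=9  I3 operands ready
t=12  I3 complete
t=13  R6←I3
t=14  I4 dispatched to FPADD
t=15  I4 operands ready · I5 dispatched to ALU
t=16  I5 operands ready
t=17  I5 complete
t=18  I4 complete · R1←I5
t=19  R5←I4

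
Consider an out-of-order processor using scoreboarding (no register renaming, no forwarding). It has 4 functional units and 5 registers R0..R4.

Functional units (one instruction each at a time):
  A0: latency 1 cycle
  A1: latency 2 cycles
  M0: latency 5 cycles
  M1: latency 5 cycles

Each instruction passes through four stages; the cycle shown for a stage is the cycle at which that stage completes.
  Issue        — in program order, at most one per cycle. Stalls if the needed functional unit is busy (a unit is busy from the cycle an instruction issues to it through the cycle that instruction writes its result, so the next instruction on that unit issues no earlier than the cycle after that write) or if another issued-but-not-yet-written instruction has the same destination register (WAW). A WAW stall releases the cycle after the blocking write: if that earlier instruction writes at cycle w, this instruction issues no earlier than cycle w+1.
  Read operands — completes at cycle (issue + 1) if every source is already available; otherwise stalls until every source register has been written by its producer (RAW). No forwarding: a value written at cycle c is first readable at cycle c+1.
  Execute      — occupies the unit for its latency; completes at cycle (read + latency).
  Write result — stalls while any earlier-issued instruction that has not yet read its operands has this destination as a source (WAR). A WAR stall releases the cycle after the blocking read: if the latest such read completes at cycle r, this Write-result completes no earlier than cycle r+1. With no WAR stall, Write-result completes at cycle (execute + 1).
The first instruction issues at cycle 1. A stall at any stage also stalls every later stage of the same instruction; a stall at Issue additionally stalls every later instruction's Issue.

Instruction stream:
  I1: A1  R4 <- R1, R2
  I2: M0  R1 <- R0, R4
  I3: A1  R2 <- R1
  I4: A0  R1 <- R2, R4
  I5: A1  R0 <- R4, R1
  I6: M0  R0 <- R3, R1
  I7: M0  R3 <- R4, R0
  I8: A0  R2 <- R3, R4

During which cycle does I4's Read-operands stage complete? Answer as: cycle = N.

1) issue 1, read 2, done 4, write 5
2) issue 2, read 6, done 11, write 12  <RAW R4: wait I1 write@5>
3) issue 6, read 13, done 15, write 16  <struct: A1 busy until I1 writes@5 / RAW R1: wait I2 write@12>
4) issue 13, read 17, done 18, write 19  <WAW R1: wait I2 write@12 / RAW R2: wait I3 write@16>
5) issue 17, read 20, done 22, write 23  <struct: A1 busy until I3 writes@16 / RAW R1: wait I4 write@19>
6) issue 24, read 25, done 30, write 31  <WAW R0: wait I5 write@23>
7) issue 32, read 33, done 38, write 39  <struct: M0 busy until I6 writes@31>
8) issue 33, read 40, done 41, write 42  <RAW R3: wait I7 write@39>

cycle = 17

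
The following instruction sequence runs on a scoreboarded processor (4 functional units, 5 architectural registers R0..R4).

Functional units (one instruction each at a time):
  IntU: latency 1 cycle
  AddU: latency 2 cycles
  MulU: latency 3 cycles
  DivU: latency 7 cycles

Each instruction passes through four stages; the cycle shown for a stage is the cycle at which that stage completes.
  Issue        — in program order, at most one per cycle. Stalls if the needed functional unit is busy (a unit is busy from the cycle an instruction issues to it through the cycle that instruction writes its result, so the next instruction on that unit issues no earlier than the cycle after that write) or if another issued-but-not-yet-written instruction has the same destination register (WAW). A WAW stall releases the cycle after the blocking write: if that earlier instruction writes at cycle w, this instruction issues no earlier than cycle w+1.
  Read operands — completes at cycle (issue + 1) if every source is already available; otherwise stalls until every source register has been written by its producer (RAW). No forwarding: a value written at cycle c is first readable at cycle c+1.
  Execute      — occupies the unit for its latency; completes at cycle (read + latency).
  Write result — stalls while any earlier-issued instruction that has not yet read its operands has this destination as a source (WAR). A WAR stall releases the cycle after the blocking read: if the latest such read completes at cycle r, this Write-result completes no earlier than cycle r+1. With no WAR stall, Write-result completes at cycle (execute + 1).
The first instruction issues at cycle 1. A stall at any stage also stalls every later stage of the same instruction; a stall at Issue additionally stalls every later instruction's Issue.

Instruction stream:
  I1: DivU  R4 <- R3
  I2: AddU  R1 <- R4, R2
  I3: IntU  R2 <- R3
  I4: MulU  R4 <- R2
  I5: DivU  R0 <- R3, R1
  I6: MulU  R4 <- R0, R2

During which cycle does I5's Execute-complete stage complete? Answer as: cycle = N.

cycle = 22

[1] I1→DivU
[2] I1 RO · I2→AddU
[3] I3→IntU
[4] I3 RO
[5] I3 EX
[9] I1 EX
[10] I1 WR R4
[11] I2 RO · I4→MulU
[12] I3 WR R2 · I5→DivU
[13] I2 EX · I4 RO
[14] I2 WR R1
[15] I5 RO
[16] I4 EX
[17] I4 WR R4
[18] I6→MulU
[22] I5 EX
[23] I5 WR R0
[24] I6 RO
[27] I6 EX
[28] I6 WR R4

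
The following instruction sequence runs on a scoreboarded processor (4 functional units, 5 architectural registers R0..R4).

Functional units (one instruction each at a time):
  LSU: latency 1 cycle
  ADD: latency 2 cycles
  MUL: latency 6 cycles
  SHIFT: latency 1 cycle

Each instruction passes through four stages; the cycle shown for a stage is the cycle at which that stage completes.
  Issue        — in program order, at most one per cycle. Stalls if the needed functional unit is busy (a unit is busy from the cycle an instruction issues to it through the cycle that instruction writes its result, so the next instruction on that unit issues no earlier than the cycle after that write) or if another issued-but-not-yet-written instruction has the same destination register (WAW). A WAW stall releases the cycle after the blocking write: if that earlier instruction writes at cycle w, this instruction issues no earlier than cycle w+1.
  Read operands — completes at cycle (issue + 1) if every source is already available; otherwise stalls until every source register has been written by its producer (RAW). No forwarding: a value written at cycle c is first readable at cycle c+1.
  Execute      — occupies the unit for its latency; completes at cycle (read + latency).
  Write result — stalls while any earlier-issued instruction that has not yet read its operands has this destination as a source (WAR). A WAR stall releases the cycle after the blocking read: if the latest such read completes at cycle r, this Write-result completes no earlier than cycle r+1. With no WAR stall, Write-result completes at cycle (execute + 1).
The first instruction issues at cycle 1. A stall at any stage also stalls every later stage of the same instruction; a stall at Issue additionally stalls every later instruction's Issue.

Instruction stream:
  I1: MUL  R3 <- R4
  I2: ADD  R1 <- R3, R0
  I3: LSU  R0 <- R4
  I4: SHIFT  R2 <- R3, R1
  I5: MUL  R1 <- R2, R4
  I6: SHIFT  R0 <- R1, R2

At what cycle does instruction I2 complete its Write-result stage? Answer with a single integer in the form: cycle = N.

cycle = 13

c1: issue I1 (MUL)
c2: I1 read-ops · issue I2 (ADD)
c3: issue I3 (LSU)
c4: I3 read-ops · issue I4 (SHIFT)
c5: I3 finished on LSU
c8: I1 finished on MUL
c9: I1→R3
c10: I2 read-ops
c11: I3→R0
c12: I2 finished on ADD
c13: I2→R1
c14: I4 read-ops · issue I5 (MUL)
c15: I4 finished on SHIFT
c16: I4→R2
c17: I5 read-ops · issue I6 (SHIFT)
c23: I5 finished on MUL
c24: I5→R1
c25: I6 read-ops
c26: I6 finished on SHIFT
c27: I6→R0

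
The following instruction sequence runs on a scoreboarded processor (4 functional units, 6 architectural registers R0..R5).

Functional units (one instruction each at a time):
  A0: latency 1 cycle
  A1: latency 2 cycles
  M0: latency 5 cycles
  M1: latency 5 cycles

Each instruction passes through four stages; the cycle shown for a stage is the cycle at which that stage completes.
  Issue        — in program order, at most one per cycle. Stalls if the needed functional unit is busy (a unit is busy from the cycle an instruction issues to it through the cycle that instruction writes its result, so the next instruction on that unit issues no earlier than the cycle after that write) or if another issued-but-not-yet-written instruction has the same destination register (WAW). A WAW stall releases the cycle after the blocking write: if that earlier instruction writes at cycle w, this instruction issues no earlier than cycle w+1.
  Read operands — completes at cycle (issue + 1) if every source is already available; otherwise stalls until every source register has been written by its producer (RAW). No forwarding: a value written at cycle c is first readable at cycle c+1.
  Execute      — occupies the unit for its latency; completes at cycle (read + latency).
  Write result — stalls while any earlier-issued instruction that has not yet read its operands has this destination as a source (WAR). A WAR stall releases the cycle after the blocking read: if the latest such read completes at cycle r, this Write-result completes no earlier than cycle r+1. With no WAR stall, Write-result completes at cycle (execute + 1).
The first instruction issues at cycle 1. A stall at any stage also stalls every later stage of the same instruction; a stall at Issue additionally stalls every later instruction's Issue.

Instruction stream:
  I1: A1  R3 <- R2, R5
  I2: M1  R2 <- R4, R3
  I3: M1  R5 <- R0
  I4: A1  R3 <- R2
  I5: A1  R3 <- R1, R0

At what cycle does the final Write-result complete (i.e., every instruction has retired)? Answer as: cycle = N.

cycle = 23

[1] I1→A1
[2] I1 RO · I2→M1
[4] I1 EX
[5] I1 WR R3
[6] I2 RO
[11] I2 EX
[12] I2 WR R2
[13] I3→M1
[14] I3 RO · I4→A1
[15] I4 RO
[17] I4 EX
[18] I4 WR R3
[19] I3 EX · I5→A1
[20] I3 WR R5 · I5 RO
[22] I5 EX
[23] I5 WR R3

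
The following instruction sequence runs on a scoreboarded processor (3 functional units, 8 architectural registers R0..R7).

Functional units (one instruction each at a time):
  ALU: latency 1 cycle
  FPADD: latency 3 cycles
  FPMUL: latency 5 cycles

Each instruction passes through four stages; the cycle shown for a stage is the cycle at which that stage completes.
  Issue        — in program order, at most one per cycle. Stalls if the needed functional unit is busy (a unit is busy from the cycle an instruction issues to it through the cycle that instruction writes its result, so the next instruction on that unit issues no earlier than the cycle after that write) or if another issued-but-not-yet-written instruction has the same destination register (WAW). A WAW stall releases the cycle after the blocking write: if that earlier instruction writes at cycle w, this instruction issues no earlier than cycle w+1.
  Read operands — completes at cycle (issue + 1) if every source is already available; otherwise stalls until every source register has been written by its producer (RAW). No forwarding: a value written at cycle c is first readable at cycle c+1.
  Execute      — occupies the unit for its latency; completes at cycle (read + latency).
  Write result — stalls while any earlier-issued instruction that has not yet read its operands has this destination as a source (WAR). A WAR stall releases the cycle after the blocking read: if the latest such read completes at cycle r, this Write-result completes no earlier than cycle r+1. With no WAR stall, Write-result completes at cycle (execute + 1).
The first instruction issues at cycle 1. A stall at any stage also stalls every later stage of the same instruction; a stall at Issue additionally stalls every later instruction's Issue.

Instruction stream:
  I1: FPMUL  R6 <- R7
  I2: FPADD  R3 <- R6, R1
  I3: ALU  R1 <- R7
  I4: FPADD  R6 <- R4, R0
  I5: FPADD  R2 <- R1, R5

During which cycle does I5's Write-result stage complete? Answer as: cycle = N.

cycle = 25

cycle 1: issue I1 (FPMUL)
cycle 2: I1 read-ops | issue I2 (FPADD)
cycle 3: issue I3 (ALU)
cycle 4: I3 read-ops
cycle 5: I3 finished on ALU
cycle 7: I1 finished on FPMUL
cycle 8: I1→R6
cycle 9: I2 read-ops
cycle 10: I3→R1
cycle 12: I2 finished on FPADD
cycle 13: I2→R3
cycle 14: issue I4 (FPADD)
cycle 15: I4 read-ops
cycle 18: I4 finished on FPADD
cycle 19: I4→R6
cycle 20: issue I5 (FPADD)
cycle 21: I5 read-ops
cycle 24: I5 finished on FPADD
cycle 25: I5→R2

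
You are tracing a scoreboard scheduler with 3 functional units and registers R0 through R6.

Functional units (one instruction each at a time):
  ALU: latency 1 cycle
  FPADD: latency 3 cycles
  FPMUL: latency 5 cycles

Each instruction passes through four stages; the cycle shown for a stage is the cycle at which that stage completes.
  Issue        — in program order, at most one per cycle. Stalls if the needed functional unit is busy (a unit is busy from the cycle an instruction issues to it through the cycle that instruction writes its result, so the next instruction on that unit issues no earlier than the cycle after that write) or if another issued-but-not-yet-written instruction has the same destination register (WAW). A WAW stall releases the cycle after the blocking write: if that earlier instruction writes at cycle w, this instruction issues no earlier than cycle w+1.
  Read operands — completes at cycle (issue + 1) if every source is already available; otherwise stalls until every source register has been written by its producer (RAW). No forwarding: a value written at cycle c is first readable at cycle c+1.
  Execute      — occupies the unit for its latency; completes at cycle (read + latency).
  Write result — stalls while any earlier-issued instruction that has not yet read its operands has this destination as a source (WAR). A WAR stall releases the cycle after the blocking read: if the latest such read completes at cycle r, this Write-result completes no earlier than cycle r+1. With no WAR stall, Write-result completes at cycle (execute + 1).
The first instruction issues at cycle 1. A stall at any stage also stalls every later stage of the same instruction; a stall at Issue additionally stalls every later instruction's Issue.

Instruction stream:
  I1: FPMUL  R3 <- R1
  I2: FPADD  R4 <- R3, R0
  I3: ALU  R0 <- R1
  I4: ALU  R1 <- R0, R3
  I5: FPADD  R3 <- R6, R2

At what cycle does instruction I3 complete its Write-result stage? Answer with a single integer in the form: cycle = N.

[1] I1 dispatched to FPMUL
[2] I1 operands ready; I2 dispatched to FPADD
[3] I3 dispatched to ALU
[4] I3 operands ready
[5] I3 complete
[7] I1 complete
[8] R3←I1
[9] I2 operands ready
[10] R0←I3
[11] I4 dispatched to ALU
[12] I2 complete; I4 operands ready
[13] R4←I2; I4 complete
[14] R1←I4; I5 dispatched to FPADD
[15] I5 operands ready
[18] I5 complete
[19] R3←I5

cycle = 10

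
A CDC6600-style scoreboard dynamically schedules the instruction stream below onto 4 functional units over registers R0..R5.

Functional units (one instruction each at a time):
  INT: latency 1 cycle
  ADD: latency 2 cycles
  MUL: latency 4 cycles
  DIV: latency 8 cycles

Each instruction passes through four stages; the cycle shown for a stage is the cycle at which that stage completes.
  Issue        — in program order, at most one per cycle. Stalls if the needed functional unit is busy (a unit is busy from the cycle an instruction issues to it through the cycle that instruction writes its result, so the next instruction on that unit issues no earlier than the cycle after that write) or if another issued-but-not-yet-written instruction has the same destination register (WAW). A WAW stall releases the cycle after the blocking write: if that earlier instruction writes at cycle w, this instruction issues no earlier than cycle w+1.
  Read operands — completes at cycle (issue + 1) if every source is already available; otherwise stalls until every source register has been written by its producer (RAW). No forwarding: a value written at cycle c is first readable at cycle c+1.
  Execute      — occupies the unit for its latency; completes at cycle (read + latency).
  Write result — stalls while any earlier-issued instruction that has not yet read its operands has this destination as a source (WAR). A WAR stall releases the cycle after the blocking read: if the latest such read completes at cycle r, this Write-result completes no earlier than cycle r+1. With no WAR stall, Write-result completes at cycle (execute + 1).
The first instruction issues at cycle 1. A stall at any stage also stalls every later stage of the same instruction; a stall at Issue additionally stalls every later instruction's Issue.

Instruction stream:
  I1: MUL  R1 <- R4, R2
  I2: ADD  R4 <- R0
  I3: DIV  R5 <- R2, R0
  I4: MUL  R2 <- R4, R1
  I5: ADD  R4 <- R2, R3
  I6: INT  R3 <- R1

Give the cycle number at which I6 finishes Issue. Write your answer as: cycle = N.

  I1 | 1 | 2 | 6 | 7
  I2 | 2 | 3 | 5 | 6
  I3 | 3 | 4 | 12 | 13
  I4 | 8 | 9 | 13 | 14   struct: MUL busy until I1 writes@7
  I5 | 9 | 15 | 17 | 18   RAW R2: wait I4 write@14
  I6 | 10 | 11 | 12 | 16   WAR R3: wait I5 read@15

cycle = 10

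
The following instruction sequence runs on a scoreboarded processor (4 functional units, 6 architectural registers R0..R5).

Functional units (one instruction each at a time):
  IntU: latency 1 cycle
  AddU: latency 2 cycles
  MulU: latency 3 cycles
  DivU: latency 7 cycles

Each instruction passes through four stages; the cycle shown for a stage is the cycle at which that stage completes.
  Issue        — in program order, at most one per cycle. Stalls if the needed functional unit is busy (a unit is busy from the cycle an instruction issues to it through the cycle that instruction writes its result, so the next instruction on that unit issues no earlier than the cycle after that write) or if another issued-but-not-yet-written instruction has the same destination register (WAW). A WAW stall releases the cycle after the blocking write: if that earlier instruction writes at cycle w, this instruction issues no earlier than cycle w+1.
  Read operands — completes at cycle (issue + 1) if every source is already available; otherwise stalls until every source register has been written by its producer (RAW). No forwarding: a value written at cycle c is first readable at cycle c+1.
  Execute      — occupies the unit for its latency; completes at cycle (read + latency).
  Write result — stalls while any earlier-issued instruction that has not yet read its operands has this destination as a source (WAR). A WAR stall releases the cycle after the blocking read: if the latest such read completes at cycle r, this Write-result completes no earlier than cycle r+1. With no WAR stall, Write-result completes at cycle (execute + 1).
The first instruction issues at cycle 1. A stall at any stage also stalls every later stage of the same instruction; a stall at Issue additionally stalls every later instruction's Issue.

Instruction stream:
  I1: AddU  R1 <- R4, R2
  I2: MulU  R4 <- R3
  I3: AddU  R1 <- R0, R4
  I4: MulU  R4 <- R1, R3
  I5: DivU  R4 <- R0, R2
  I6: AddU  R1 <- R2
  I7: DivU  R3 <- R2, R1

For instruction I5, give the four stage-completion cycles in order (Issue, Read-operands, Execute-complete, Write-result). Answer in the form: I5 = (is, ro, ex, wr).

I5 = (17, 18, 25, 26)

I1  is:1  ro:2  ex:4  wr:5
I2  is:2  ro:3  ex:6  wr:7
I3  is:6  ro:8  ex:10  wr:11  — struct: AddU busy until I1 writes@5, RAW R4: wait I2 write@7
I4  is:8  ro:12  ex:15  wr:16  — struct: MulU busy until I2 writes@7, RAW R1: wait I3 write@11
I5  is:17  ro:18  ex:25  wr:26  — WAW R4: wait I4 write@16
I6  is:18  ro:19  ex:21  wr:22
I7  is:27  ro:28  ex:35  wr:36  — struct: DivU busy until I5 writes@26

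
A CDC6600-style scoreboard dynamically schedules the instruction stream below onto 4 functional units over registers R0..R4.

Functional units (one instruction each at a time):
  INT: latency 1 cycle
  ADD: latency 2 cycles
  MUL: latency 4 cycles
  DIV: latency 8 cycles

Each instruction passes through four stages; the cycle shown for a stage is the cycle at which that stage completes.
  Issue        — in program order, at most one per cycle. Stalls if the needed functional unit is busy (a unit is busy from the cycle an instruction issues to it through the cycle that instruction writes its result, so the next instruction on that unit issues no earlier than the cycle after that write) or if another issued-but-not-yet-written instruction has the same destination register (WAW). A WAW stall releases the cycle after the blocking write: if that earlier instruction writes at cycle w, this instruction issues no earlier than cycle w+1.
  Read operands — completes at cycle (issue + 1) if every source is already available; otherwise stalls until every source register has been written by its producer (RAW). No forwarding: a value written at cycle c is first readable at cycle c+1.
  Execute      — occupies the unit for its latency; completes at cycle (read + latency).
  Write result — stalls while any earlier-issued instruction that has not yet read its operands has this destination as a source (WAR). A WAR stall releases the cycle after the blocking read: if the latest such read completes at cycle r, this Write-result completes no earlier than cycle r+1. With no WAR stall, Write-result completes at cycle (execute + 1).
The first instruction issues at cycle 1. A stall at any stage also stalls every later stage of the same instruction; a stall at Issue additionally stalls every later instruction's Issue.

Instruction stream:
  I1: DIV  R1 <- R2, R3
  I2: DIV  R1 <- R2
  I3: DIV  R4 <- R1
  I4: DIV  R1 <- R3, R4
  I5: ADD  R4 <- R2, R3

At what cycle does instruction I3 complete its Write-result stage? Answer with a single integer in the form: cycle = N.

t=1  issue I1 (DIV)
t=2  I1 read-ops
t=10  I1 finished on DIV
t=11  I1→R1
t=12  issue I2 (DIV)
t=13  I2 read-ops
t=21  I2 finished on DIV
t=22  I2→R1
t=23  issue I3 (DIV)
t=24  I3 read-ops
t=32  I3 finished on DIV
t=33  I3→R4
t=34  issue I4 (DIV)
t=35  I4 read-ops; issue I5 (ADD)
t=36  I5 read-ops
t=38  I5 finished on ADD
t=39  I5→R4
t=43  I4 finished on DIV
t=44  I4→R1

cycle = 33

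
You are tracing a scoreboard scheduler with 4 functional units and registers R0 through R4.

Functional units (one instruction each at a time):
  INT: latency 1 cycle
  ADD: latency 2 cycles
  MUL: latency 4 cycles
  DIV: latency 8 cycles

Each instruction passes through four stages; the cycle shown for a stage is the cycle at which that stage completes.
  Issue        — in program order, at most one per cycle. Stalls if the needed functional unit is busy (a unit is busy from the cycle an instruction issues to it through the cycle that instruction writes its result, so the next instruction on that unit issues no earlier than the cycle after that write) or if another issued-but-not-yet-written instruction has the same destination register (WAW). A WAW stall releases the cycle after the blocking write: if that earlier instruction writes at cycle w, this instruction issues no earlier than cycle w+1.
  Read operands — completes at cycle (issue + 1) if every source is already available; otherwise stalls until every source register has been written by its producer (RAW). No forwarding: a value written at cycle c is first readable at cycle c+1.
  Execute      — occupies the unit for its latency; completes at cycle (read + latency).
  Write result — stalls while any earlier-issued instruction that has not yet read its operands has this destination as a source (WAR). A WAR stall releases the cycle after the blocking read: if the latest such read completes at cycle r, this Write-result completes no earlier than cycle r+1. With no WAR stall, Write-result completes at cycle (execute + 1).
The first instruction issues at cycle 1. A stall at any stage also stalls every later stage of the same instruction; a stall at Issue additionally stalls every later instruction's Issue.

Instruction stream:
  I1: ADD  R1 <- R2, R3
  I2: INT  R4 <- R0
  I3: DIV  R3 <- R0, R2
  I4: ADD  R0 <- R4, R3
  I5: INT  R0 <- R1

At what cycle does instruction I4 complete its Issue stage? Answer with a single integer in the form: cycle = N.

cycle = 6

cycle 1: issue I1 (ADD)
cycle 2: I1 read-ops; issue I2 (INT)
cycle 3: I2 read-ops; issue I3 (DIV)
cycle 4: I1 finished on ADD; I2 finished on INT; I3 read-ops
cycle 5: I1→R1; I2→R4
cycle 6: issue I4 (ADD)
cycle 12: I3 finished on DIV
cycle 13: I3→R3
cycle 14: I4 read-ops
cycle 16: I4 finished on ADD
cycle 17: I4→R0
cycle 18: issue I5 (INT)
cycle 19: I5 read-ops
cycle 20: I5 finished on INT
cycle 21: I5→R0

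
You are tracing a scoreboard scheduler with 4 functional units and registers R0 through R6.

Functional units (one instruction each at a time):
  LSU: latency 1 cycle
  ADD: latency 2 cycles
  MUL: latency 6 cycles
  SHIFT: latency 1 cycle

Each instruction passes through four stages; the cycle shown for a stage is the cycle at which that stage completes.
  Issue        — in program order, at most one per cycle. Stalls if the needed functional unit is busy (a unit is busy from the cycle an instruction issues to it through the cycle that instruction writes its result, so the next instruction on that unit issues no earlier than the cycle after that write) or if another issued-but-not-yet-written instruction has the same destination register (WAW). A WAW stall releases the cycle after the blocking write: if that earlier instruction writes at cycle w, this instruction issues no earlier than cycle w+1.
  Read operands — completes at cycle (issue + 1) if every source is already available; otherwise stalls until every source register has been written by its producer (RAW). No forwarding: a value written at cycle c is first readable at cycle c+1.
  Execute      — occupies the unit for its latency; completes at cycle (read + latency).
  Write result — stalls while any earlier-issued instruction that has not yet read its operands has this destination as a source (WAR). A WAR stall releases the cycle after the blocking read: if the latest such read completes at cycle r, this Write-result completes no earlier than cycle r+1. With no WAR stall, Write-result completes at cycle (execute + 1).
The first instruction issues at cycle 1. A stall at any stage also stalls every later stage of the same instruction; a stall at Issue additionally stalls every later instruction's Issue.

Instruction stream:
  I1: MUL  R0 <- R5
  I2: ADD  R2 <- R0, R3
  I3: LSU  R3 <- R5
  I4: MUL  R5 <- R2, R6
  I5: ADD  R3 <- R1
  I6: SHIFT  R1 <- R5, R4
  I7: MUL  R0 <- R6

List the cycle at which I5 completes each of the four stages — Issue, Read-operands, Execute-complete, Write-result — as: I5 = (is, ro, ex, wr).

I5 = (14, 15, 17, 18)

1) issue 1, read 2, done 8, write 9
2) issue 2, read 10, done 12, write 13  <RAW R0: wait I1 write@9>
3) issue 3, read 4, done 5, write 11  <WAR R3: wait I2 read@10>
4) issue 10, read 14, done 20, write 21  <struct: MUL busy until I1 writes@9 / RAW R2: wait I2 write@13>
5) issue 14, read 15, done 17, write 18  <struct: ADD busy until I2 writes@13>
6) issue 15, read 22, done 23, write 24  <RAW R5: wait I4 write@21>
7) issue 22, read 23, done 29, write 30  <struct: MUL busy until I4 writes@21>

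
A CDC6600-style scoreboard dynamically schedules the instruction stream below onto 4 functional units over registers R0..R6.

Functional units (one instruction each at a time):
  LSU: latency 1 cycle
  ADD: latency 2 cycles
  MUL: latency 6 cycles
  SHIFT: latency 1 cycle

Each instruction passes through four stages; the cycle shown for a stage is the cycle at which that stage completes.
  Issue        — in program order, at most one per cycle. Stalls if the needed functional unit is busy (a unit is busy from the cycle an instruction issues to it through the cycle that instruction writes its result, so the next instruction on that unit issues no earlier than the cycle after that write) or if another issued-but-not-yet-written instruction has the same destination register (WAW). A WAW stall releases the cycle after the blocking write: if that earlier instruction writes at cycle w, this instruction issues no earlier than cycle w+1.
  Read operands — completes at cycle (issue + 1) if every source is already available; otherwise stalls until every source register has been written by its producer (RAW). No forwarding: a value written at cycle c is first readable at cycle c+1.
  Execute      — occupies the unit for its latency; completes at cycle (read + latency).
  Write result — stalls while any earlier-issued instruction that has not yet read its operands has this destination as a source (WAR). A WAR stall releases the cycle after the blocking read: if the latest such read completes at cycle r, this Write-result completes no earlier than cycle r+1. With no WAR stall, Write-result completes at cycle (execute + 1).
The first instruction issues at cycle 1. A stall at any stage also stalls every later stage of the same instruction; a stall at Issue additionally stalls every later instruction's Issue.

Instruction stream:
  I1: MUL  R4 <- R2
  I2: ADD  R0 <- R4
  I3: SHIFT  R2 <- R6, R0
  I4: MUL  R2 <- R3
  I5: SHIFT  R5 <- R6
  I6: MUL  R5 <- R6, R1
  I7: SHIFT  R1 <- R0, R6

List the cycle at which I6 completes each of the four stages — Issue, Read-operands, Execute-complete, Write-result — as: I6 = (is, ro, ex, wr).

I6 = (26, 27, 33, 34)

1) issue 1, read 2, done 8, write 9
2) issue 2, read 10, done 12, write 13  <RAW R4: wait I1 write@9>
3) issue 3, read 14, done 15, write 16  <RAW R0: wait I2 write@13>
4) issue 17, read 18, done 24, write 25  <WAW R2: wait I3 write@16>
5) issue 18, read 19, done 20, write 21
6) issue 26, read 27, done 33, write 34  <struct: MUL busy until I4 writes@25>
7) issue 27, read 28, done 29, write 30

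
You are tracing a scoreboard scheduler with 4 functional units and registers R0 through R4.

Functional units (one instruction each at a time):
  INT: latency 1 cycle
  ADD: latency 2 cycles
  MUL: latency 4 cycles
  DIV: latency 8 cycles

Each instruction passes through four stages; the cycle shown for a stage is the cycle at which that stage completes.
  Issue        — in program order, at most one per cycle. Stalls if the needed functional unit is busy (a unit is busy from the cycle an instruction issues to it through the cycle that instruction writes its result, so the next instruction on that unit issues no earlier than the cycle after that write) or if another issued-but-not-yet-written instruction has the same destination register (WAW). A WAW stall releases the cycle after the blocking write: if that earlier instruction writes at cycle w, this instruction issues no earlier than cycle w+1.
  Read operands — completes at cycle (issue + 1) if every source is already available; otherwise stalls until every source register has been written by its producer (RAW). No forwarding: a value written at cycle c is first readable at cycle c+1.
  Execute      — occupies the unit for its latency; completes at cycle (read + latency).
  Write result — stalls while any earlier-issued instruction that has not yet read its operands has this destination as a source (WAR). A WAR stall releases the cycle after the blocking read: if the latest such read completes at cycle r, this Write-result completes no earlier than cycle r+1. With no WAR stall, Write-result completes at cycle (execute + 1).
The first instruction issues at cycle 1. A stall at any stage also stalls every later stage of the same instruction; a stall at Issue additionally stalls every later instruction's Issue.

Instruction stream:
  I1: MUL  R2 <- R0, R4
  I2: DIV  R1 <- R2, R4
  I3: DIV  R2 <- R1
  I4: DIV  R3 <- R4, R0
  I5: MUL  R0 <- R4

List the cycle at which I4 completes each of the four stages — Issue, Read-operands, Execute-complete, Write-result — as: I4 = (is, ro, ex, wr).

I1 -> (1, 2, 6, 7)
I2 -> (2, 8, 16, 17)  // RAW R2: wait I1 write@7
I3 -> (18, 19, 27, 28)  // struct: DIV busy until I2 writes@17
I4 -> (29, 30, 38, 39)  // struct: DIV busy until I3 writes@28
I5 -> (30, 31, 35, 36)

I4 = (29, 30, 38, 39)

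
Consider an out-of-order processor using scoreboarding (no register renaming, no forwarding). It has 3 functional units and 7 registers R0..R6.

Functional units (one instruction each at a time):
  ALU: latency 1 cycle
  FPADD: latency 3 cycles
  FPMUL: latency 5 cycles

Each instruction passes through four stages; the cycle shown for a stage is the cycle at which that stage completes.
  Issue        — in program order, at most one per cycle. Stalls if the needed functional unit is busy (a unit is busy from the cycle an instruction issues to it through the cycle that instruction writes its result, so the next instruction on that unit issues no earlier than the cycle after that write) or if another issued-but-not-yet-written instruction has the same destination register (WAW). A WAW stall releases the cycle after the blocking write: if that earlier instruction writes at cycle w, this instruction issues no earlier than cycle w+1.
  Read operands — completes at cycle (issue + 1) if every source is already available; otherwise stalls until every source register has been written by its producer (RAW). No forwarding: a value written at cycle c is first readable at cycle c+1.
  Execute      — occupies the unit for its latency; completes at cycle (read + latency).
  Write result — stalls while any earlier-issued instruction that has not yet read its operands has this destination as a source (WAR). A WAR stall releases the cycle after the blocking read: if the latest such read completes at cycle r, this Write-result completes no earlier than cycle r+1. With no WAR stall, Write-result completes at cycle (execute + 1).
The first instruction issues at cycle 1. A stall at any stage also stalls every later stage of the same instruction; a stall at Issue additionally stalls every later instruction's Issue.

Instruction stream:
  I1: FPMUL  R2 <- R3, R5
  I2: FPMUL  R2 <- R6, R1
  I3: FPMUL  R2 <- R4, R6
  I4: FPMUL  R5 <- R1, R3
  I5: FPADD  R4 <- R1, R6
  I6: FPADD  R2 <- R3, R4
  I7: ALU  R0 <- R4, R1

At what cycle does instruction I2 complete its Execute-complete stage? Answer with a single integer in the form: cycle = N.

t=1  I1→FPMUL
t=2  I1 RO
t=7  I1 EX
t=8  I1 WR R2
t=9  I2→FPMUL
t=10  I2 RO
t=15  I2 EX
t=16  I2 WR R2
t=17  I3→FPMUL
t=18  I3 RO
t=23  I3 EX
t=24  I3 WR R2
t=25  I4→FPMUL
t=26  I4 RO; I5→FPADD
t=27  I5 RO
t=30  I5 EX
t=31  I4 EX; I5 WR R4
t=32  I4 WR R5; I6→FPADD
t=33  I6 RO; I7→ALU
t=34  I7 RO
t=35  I7 EX
t=36  I6 EX; I7 WR R0
t=37  I6 WR R2

cycle = 15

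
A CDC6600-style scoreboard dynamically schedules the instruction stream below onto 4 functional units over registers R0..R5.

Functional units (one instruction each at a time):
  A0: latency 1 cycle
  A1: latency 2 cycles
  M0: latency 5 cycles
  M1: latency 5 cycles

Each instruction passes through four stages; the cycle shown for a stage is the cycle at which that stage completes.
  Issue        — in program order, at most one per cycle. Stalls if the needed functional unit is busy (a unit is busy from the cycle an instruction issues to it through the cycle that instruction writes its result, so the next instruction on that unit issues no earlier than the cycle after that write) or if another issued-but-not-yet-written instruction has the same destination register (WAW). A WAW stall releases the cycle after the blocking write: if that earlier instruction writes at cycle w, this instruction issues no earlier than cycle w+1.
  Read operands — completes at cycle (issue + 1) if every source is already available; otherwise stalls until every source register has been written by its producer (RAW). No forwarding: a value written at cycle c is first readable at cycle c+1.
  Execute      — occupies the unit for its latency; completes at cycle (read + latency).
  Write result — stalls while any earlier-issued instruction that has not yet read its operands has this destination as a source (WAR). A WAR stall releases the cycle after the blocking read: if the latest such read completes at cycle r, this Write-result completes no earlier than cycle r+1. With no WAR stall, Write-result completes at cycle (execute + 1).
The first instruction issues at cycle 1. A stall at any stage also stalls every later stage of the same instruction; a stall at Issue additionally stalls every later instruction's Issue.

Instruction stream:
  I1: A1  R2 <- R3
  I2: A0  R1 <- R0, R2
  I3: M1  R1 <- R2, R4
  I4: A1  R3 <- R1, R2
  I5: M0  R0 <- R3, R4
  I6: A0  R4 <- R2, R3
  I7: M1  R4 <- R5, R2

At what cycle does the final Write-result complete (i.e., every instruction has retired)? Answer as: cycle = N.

cycle = 31

t=1  I1 issues→A1
t=2  I1 reads, I2 issues→A0
t=4  I1 exec-done
t=5  I1 writes R2
t=6  I2 reads
t=7  I2 exec-done
t=8  I2 writes R1
t=9  I3 issues→M1
t=10  I3 reads, I4 issues→A1
t=11  I5 issues→M0
t=12  I6 issues→A0
t=15  I3 exec-done
t=16  I3 writes R1
t=17  I4 reads
t=19  I4 exec-done
t=20  I4 writes R3
t=21  I5 reads, I6 reads
t=22  I6 exec-done
t=23  I6 writes R4
t=24  I7 issues→M1
t=25  I7 reads
t=26  I5 exec-done
t=27  I5 writes R0
t=30  I7 exec-done
t=31  I7 writes R4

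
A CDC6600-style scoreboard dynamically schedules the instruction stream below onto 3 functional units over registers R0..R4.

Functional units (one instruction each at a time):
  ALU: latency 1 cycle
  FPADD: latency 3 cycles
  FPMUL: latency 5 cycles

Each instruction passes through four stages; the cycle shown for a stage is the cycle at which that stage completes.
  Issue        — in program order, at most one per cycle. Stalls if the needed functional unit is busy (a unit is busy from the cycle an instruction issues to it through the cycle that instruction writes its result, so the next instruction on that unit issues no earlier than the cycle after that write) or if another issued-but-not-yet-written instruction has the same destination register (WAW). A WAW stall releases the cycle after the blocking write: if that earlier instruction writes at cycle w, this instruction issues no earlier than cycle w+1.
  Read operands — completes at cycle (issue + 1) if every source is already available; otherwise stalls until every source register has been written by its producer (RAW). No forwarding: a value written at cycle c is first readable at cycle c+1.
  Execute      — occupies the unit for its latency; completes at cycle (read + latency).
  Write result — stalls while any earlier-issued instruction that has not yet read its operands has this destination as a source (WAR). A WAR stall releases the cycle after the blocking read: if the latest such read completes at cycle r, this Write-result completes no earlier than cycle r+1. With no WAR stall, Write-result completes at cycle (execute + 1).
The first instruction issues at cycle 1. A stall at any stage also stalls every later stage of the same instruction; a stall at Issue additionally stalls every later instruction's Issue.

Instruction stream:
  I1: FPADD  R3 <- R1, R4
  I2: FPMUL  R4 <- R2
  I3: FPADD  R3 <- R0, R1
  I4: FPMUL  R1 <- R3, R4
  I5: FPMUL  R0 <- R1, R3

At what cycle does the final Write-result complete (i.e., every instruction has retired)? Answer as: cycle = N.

cycle = 27

  I1 | 1 | 2 | 5 | 6
  I2 | 2 | 3 | 8 | 9
  I3 | 7 | 8 | 11 | 12   struct: FPADD busy until I1 writes@6
  I4 | 10 | 13 | 18 | 19   struct: FPMUL busy until I2 writes@9 · RAW R3: wait I3 write@12
  I5 | 20 | 21 | 26 | 27   struct: FPMUL busy until I4 writes@19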